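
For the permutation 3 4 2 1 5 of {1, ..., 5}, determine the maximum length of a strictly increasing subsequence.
3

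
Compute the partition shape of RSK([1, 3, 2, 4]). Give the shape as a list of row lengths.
Row-insert each entry into an empty tableau.

After inserting 1: P = [[1]].
After inserting 3: P = [[1, 3]].
After inserting 2: P = [[1, 2], [3]].
After inserting 4: P = [[1, 2, 4], [3]].

The final insertion tableau P = [[1, 2, 4], [3]] has shape [3, 1].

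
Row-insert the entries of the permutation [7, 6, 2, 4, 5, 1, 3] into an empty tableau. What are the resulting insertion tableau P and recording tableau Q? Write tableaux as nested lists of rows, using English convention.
P = [[1, 3, 5], [2, 4], [6], [7]], Q = [[1, 4, 5], [2, 7], [3], [6]]

Insert each entry of the permutation into P by Schensted row insertion, recording in Q the position of each new cell.

Insert 7: appended to row 1. P = [[7]], Q = [[1]].
Insert 6: 6 bumps 7 from row 1; 7 starts row 2. P = [[6], [7]], Q = [[1], [2]].
Insert 2: 2 bumps 6 from row 1; 6 bumps 7 from row 2; 7 starts row 3. P = [[2], [6], [7]], Q = [[1], [2], [3]].
Insert 4: appended to row 1. P = [[2, 4], [6], [7]], Q = [[1, 4], [2], [3]].
Insert 5: appended to row 1. P = [[2, 4, 5], [6], [7]], Q = [[1, 4, 5], [2], [3]].
Insert 1: 1 bumps 2 from row 1; 2 bumps 6 from row 2; 6 bumps 7 from row 3; 7 starts row 4. P = [[1, 4, 5], [2], [6], [7]], Q = [[1, 4, 5], [2], [3], [6]].
Insert 3: 3 bumps 4 from row 1; 4 appends to row 2. P = [[1, 3, 5], [2, 4], [6], [7]], Q = [[1, 4, 5], [2, 7], [3], [6]].

So P = [[1, 3, 5], [2, 4], [6], [7]], Q = [[1, 4, 5], [2, 7], [3], [6]].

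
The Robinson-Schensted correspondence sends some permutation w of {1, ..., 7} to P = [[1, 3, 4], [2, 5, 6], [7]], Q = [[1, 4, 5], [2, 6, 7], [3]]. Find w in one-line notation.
Reverse RSK: for i = n, n-1, ..., 1, locate i in Q, remove the corresponding corner cell from P, and reverse-bump its entry up through P; the value ejected from row 1 is w(i).

So w = 7 2 1 5 6 3 4.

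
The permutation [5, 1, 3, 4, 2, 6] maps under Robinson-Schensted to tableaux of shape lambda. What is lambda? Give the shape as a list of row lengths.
Row-insert each entry into an empty tableau.

After inserting 5: P = [[5]].
After inserting 1: P = [[1], [5]].
After inserting 3: P = [[1, 3], [5]].
After inserting 4: P = [[1, 3, 4], [5]].
After inserting 2: P = [[1, 2, 4], [3], [5]].
After inserting 6: P = [[1, 2, 4, 6], [3], [5]].

The final insertion tableau P = [[1, 2, 4, 6], [3], [5]] has shape [4, 1, 1].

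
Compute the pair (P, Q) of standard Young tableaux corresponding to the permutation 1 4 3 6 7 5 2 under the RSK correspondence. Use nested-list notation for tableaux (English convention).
Insert each entry of the permutation into P by Schensted row insertion, recording in Q the position of each new cell.

Insert 1: appended to row 1. P = [[1]], Q = [[1]].
Insert 4: appended to row 1. P = [[1, 4]], Q = [[1, 2]].
Insert 3: 3 bumps 4 from row 1; 4 starts row 2. P = [[1, 3], [4]], Q = [[1, 2], [3]].
Insert 6: appended to row 1. P = [[1, 3, 6], [4]], Q = [[1, 2, 4], [3]].
Insert 7: appended to row 1. P = [[1, 3, 6, 7], [4]], Q = [[1, 2, 4, 5], [3]].
Insert 5: 5 bumps 6 from row 1; 6 appends to row 2. P = [[1, 3, 5, 7], [4, 6]], Q = [[1, 2, 4, 5], [3, 6]].
Insert 2: 2 bumps 3 from row 1; 3 bumps 4 from row 2; 4 starts row 3. P = [[1, 2, 5, 7], [3, 6], [4]], Q = [[1, 2, 4, 5], [3, 6], [7]].

So P = [[1, 2, 5, 7], [3, 6], [4]], Q = [[1, 2, 4, 5], [3, 6], [7]].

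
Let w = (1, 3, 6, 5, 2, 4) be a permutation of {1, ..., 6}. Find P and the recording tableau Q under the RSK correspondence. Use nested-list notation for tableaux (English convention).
Insert each entry of the permutation into P by Schensted row insertion, recording in Q the position of each new cell.

Insert 1: appended to row 1. P = [[1]].
Insert 3: appended to row 1. P = [[1, 3]].
Insert 6: appended to row 1. P = [[1, 3, 6]].
Insert 5: 5 bumps 6 from row 1; 6 starts row 2. P = [[1, 3, 5], [6]].
Insert 2: 2 bumps 3 from row 1; 3 bumps 6 from row 2; 6 starts row 3. P = [[1, 2, 5], [3], [6]].
Insert 4: 4 bumps 5 from row 1; 5 appends to row 2. P = [[1, 2, 4], [3, 5], [6]].

So P = [[1, 2, 4], [3, 5], [6]], Q = [[1, 2, 3], [4, 6], [5]].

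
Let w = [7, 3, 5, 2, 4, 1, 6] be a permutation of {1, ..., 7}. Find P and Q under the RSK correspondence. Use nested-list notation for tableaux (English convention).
P = [[1, 4, 6], [2, 5], [3], [7]], Q = [[1, 3, 7], [2, 5], [4], [6]]

Insert each entry of the permutation into P by Schensted row insertion, recording in Q the position of each new cell.

Insert 7: appended to row 1. P = [[7]].
Insert 3: 3 bumps 7 from row 1; 7 starts row 2. P = [[3], [7]].
Insert 5: appended to row 1. P = [[3, 5], [7]].
Insert 2: 2 bumps 3 from row 1; 3 bumps 7 from row 2; 7 starts row 3. P = [[2, 5], [3], [7]].
Insert 4: 4 bumps 5 from row 1; 5 appends to row 2. P = [[2, 4], [3, 5], [7]].
Insert 1: 1 bumps 2 from row 1; 2 bumps 3 from row 2; 3 bumps 7 from row 3; 7 starts row 4. P = [[1, 4], [2, 5], [3], [7]].
Insert 6: appended to row 1. P = [[1, 4, 6], [2, 5], [3], [7]].

So P = [[1, 4, 6], [2, 5], [3], [7]], Q = [[1, 3, 7], [2, 5], [4], [6]].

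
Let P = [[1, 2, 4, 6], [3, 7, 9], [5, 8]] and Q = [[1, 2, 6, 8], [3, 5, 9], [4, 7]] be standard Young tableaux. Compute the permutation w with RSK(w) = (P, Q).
Reverse RSK: for i = n, n-1, ..., 1, locate i in Q, remove the corresponding corner cell from P, and reverse-bump its entry up through P; the value ejected from row 1 is w(i).

So w = 5 8 3 1 2 7 4 9 6.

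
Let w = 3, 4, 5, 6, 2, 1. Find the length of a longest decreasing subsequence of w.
3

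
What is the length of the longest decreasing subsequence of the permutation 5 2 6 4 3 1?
4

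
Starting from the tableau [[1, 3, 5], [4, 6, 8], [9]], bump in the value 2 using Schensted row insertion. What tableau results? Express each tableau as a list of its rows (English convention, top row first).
[[1, 2, 5], [3, 6, 8], [4], [9]]

In row 1, 2 replaces 3 (the leftmost entry greater than 2); 3 is bumped to row 2. In row 2, 3 replaces 4 (the leftmost entry greater than 3); 4 is bumped to row 3. In row 3, 4 replaces 9 (the leftmost entry greater than 4); 9 is bumped to row 4. 9 starts a new row 4. The new tableau is [[1, 2, 5], [3, 6, 8], [4], [9]].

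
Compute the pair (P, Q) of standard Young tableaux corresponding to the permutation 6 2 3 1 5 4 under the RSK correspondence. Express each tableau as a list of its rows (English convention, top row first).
P = [[1, 3, 4], [2, 5], [6]], Q = [[1, 3, 5], [2, 6], [4]]

Insert each entry of the permutation into P by Schensted row insertion, recording in Q the position of each new cell.

Insert 6: appended to row 1. P = [[6]].
Insert 2: 2 bumps 6 from row 1; 6 starts row 2. P = [[2], [6]].
Insert 3: appended to row 1. P = [[2, 3], [6]].
Insert 1: 1 bumps 2 from row 1; 2 bumps 6 from row 2; 6 starts row 3. P = [[1, 3], [2], [6]].
Insert 5: appended to row 1. P = [[1, 3, 5], [2], [6]].
Insert 4: 4 bumps 5 from row 1; 5 appends to row 2. P = [[1, 3, 4], [2, 5], [6]].

So P = [[1, 3, 4], [2, 5], [6]], Q = [[1, 3, 5], [2, 6], [4]].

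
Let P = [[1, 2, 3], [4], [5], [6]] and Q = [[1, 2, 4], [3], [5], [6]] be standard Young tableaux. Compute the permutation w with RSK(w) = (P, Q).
Reverse the RSK construction: for i from n down to 1, find the cell of Q containing i, remove the entry at that cell from P, and reverse-bump it up through P; the value ejected from row 1 is w(i).

Step i=6: Q has 6 at row 4, column 1; remove 6 from row 4 of P and reverse-bump: 6 enters row 3 and ejects 5; 5 enters row 2 and ejects 4; 4 enters row 1 and ejects 3. So w(6) = 3. P is now [[1, 2, 4], [5], [6]].
Step i=5: Q has 5 at row 3, column 1; remove 6 from row 3 of P and reverse-bump: 6 enters row 2 and ejects 5; 5 enters row 1 and ejects 4. So w(5) = 4. P is now [[1, 2, 5], [6]].
Step i=4: Q has 4 at row 1, column 3; remove that cell from P, ejecting 5. So w(4) = 5. P is now [[1, 2], [6]].
Step i=3: Q has 3 at row 2, column 1; remove 6 from row 2 of P and reverse-bump: 6 enters row 1 and ejects 2. So w(3) = 2. P is now [[1, 6]].
Step i=2: Q has 2 at row 1, column 2; remove that cell from P, ejecting 6. So w(2) = 6. P is now [[1]].
Step i=1: Q has 1 at row 1, column 1; remove that cell from P, ejecting 1. So w(1) = 1. P is now [].

So w = 1 6 2 5 4 3.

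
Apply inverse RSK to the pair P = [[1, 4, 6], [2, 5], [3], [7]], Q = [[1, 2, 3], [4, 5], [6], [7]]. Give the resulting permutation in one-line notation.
Reverse RSK: for i = n, n-1, ..., 1, locate i in Q, remove the corresponding corner cell from P, and reverse-bump its entry up through P; the value ejected from row 1 is w(i).

So w = 3 5 7 2 6 4 1.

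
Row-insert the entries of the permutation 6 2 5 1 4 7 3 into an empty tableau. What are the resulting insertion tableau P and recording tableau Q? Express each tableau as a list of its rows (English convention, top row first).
Insert each entry of the permutation into P by Schensted row insertion, recording in Q the position of each new cell.

Insert 6: appended to row 1. P = [[6]].
Insert 2: 2 bumps 6 from row 1; 6 starts row 2. P = [[2], [6]].
Insert 5: appended to row 1. P = [[2, 5], [6]].
Insert 1: 1 bumps 2 from row 1; 2 bumps 6 from row 2; 6 starts row 3. P = [[1, 5], [2], [6]].
Insert 4: 4 bumps 5 from row 1; 5 appends to row 2. P = [[1, 4], [2, 5], [6]].
Insert 7: appended to row 1. P = [[1, 4, 7], [2, 5], [6]].
Insert 3: 3 bumps 4 from row 1; 4 bumps 5 from row 2; 5 bumps 6 from row 3; 6 starts row 4. P = [[1, 3, 7], [2, 4], [5], [6]].

So P = [[1, 3, 7], [2, 4], [5], [6]], Q = [[1, 3, 6], [2, 5], [4], [7]].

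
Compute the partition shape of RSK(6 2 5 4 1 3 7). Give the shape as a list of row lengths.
[3, 2, 1, 1]

Row-insert each entry into an empty tableau.

After inserting 6: P = [[6]].
After inserting 2: P = [[2], [6]].
After inserting 5: P = [[2, 5], [6]].
After inserting 4: P = [[2, 4], [5], [6]].
After inserting 1: P = [[1, 4], [2], [5], [6]].
After inserting 3: P = [[1, 3], [2, 4], [5], [6]].
After inserting 7: P = [[1, 3, 7], [2, 4], [5], [6]].

The final insertion tableau P = [[1, 3, 7], [2, 4], [5], [6]] has shape [3, 2, 1, 1].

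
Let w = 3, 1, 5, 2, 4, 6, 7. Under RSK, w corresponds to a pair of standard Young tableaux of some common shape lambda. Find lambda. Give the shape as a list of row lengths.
Row-insert each entry into an empty tableau.

After inserting 3: P = [[3]].
After inserting 1: P = [[1], [3]].
After inserting 5: P = [[1, 5], [3]].
After inserting 2: P = [[1, 2], [3, 5]].
After inserting 4: P = [[1, 2, 4], [3, 5]].
After inserting 6: P = [[1, 2, 4, 6], [3, 5]].
After inserting 7: P = [[1, 2, 4, 6, 7], [3, 5]].

The final insertion tableau P = [[1, 2, 4, 6, 7], [3, 5]] has shape [5, 2].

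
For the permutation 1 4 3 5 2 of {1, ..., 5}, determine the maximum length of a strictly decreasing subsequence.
3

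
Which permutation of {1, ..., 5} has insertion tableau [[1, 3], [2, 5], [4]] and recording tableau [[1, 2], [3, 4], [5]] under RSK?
4 5 2 3 1

Reverse RSK: for i = n, n-1, ..., 1, locate i in Q, remove the corresponding corner cell from P, and reverse-bump its entry up through P; the value ejected from row 1 is w(i).

So w = 4 5 2 3 1.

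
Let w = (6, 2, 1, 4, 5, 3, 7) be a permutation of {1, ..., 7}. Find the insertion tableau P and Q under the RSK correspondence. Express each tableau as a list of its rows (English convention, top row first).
Insert each entry of the permutation into P by Schensted row insertion, recording in Q the position of each new cell.

Insert 6: appended to row 1. P = [[6]].
Insert 2: 2 bumps 6 from row 1; 6 starts row 2. P = [[2], [6]].
Insert 1: 1 bumps 2 from row 1; 2 bumps 6 from row 2; 6 starts row 3. P = [[1], [2], [6]].
Insert 4: appended to row 1. P = [[1, 4], [2], [6]].
Insert 5: appended to row 1. P = [[1, 4, 5], [2], [6]].
Insert 3: 3 bumps 4 from row 1; 4 appends to row 2. P = [[1, 3, 5], [2, 4], [6]].
Insert 7: appended to row 1. P = [[1, 3, 5, 7], [2, 4], [6]].

So P = [[1, 3, 5, 7], [2, 4], [6]], Q = [[1, 4, 5, 7], [2, 6], [3]].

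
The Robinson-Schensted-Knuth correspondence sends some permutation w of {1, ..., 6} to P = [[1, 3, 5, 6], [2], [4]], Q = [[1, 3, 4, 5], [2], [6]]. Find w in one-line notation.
Reverse RSK: for i = n, n-1, ..., 1, locate i in Q, remove the corresponding corner cell from P, and reverse-bump its entry up through P; the value ejected from row 1 is w(i).

So w = 4 2 3 5 6 1.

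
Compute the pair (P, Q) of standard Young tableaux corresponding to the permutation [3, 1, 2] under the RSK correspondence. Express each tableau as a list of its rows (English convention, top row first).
P = [[1, 2], [3]], Q = [[1, 3], [2]]

Insert each entry of the permutation into P by Schensted row insertion, recording in Q the position of each new cell.

After inserting 3: P = [[3]].
After inserting 1: P = [[1], [3]].
After inserting 2: P = [[1, 2], [3]].

So P = [[1, 2], [3]], Q = [[1, 3], [2]].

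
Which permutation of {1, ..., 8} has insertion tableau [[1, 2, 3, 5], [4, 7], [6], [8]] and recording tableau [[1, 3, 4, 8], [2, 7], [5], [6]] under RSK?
Reverse the RSK construction: for i from n down to 1, find the cell of Q containing i, remove the entry at that cell from P, and reverse-bump it up through P; the value ejected from row 1 is w(i).

Step i=8: Q has 8 at row 1, column 4; remove that cell from P, ejecting 5. So w(8) = 5. P is now [[1, 2, 3], [4, 7], [6], [8]].
Step i=7: Q has 7 at row 2, column 2; remove 7 from row 2 of P and reverse-bump: 7 enters row 1 and ejects 3. So w(7) = 3. P is now [[1, 2, 7], [4], [6], [8]].
Step i=6: Q has 6 at row 4, column 1; remove 8 from row 4 of P and reverse-bump: 8 enters row 3 and ejects 6; 6 enters row 2 and ejects 4; 4 enters row 1 and ejects 2. So w(6) = 2. P is now [[1, 4, 7], [6], [8]].
Step i=5: Q has 5 at row 3, column 1; remove 8 from row 3 of P and reverse-bump: 8 enters row 2 and ejects 6; 6 enters row 1 and ejects 4. So w(5) = 4. P is now [[1, 6, 7], [8]].
Step i=4: Q has 4 at row 1, column 3; remove that cell from P, ejecting 7. So w(4) = 7. P is now [[1, 6], [8]].
Step i=3: Q has 3 at row 1, column 2; remove that cell from P, ejecting 6. So w(3) = 6. P is now [[1], [8]].
Step i=2: Q has 2 at row 2, column 1; remove 8 from row 2 of P and reverse-bump: 8 enters row 1 and ejects 1. So w(2) = 1. P is now [[8]].
Step i=1: Q has 1 at row 1, column 1; remove that cell from P, ejecting 8. So w(1) = 8. P is now [].

So w = 8 1 6 7 4 2 3 5.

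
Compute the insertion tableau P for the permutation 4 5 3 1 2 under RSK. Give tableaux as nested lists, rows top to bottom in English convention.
P = [[1, 2], [3, 5], [4]]

Insert 4: appended to row 1. P = [[4]].
Insert 5: appended to row 1. P = [[4, 5]].
Insert 3: 3 bumps 4 from row 1; 4 starts row 2. P = [[3, 5], [4]].
Insert 1: 1 bumps 3 from row 1; 3 bumps 4 from row 2; 4 starts row 3. P = [[1, 5], [3], [4]].
Insert 2: 2 bumps 5 from row 1; 5 appends to row 2. P = [[1, 2], [3, 5], [4]].

So P = [[1, 2], [3, 5], [4]].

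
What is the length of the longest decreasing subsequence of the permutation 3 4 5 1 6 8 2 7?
2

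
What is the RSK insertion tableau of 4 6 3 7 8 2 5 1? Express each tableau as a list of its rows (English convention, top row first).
P = [[1, 5, 7, 8], [2, 6], [3], [4]]

Insert 4: appended to row 1. P = [[4]].
Insert 6: appended to row 1. P = [[4, 6]].
Insert 3: 3 bumps 4 from row 1; 4 starts row 2. P = [[3, 6], [4]].
Insert 7: appended to row 1. P = [[3, 6, 7], [4]].
Insert 8: appended to row 1. P = [[3, 6, 7, 8], [4]].
Insert 2: 2 bumps 3 from row 1; 3 bumps 4 from row 2; 4 starts row 3. P = [[2, 6, 7, 8], [3], [4]].
Insert 5: 5 bumps 6 from row 1; 6 appends to row 2. P = [[2, 5, 7, 8], [3, 6], [4]].
Insert 1: 1 bumps 2 from row 1; 2 bumps 3 from row 2; 3 bumps 4 from row 3; 4 starts row 4. P = [[1, 5, 7, 8], [2, 6], [3], [4]].

So P = [[1, 5, 7, 8], [2, 6], [3], [4]].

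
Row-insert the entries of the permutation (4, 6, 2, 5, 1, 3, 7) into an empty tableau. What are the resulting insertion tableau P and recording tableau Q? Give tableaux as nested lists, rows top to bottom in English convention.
Insert each entry of the permutation into P by Schensted row insertion, recording in Q the position of each new cell.

Insert 4: appended to row 1. P = [[4]].
Insert 6: appended to row 1. P = [[4, 6]].
Insert 2: 2 bumps 4 from row 1; 4 starts row 2. P = [[2, 6], [4]].
Insert 5: 5 bumps 6 from row 1; 6 appends to row 2. P = [[2, 5], [4, 6]].
Insert 1: 1 bumps 2 from row 1; 2 bumps 4 from row 2; 4 starts row 3. P = [[1, 5], [2, 6], [4]].
Insert 3: 3 bumps 5 from row 1; 5 bumps 6 from row 2; 6 appends to row 3. P = [[1, 3], [2, 5], [4, 6]].
Insert 7: appended to row 1. P = [[1, 3, 7], [2, 5], [4, 6]].

So P = [[1, 3, 7], [2, 5], [4, 6]], Q = [[1, 2, 7], [3, 4], [5, 6]].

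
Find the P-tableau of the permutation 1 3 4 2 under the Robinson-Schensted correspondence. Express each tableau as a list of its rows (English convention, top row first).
P = [[1, 2, 4], [3]]

Insert 1: appended to row 1. P = [[1]].
Insert 3: appended to row 1. P = [[1, 3]].
Insert 4: appended to row 1. P = [[1, 3, 4]].
Insert 2: 2 bumps 3 from row 1; 3 starts row 2. P = [[1, 2, 4], [3]].

So P = [[1, 2, 4], [3]].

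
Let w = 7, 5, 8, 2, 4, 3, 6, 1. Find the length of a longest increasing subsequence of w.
3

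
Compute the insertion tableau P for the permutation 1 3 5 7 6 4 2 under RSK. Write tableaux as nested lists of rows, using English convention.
After inserting 1: P = [[1]].
After inserting 3: P = [[1, 3]].
After inserting 5: P = [[1, 3, 5]].
After inserting 7: P = [[1, 3, 5, 7]].
After inserting 6: P = [[1, 3, 5, 6], [7]].
After inserting 4: P = [[1, 3, 4, 6], [5], [7]].
After inserting 2: P = [[1, 2, 4, 6], [3], [5], [7]].

So P = [[1, 2, 4, 6], [3], [5], [7]].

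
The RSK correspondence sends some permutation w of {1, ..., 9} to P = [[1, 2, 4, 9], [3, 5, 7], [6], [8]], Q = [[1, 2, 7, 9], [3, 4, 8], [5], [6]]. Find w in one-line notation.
3 8 1 6 5 2 7 4 9

Reverse the RSK construction: for i from n down to 1, find the cell of Q containing i, remove the entry at that cell from P, and reverse-bump it up through P; the value ejected from row 1 is w(i).

Step i=9: Q has 9 at row 1, column 4; remove that cell from P, ejecting 9. So w(9) = 9. P is now [[1, 2, 4], [3, 5, 7], [6], [8]].
Step i=8: Q has 8 at row 2, column 3; remove 7 from row 2 of P and reverse-bump: 7 enters row 1 and ejects 4. So w(8) = 4. P is now [[1, 2, 7], [3, 5], [6], [8]].
Step i=7: Q has 7 at row 1, column 3; remove that cell from P, ejecting 7. So w(7) = 7. P is now [[1, 2], [3, 5], [6], [8]].
Step i=6: Q has 6 at row 4, column 1; remove 8 from row 4 of P and reverse-bump: 8 enters row 3 and ejects 6; 6 enters row 2 and ejects 5; 5 enters row 1 and ejects 2. So w(6) = 2. P is now [[1, 5], [3, 6], [8]].
Step i=5: Q has 5 at row 3, column 1; remove 8 from row 3 of P and reverse-bump: 8 enters row 2 and ejects 6; 6 enters row 1 and ejects 5. So w(5) = 5. P is now [[1, 6], [3, 8]].
Step i=4: Q has 4 at row 2, column 2; remove 8 from row 2 of P and reverse-bump: 8 enters row 1 and ejects 6. So w(4) = 6. P is now [[1, 8], [3]].
Step i=3: Q has 3 at row 2, column 1; remove 3 from row 2 of P and reverse-bump: 3 enters row 1 and ejects 1. So w(3) = 1. P is now [[3, 8]].
Step i=2: Q has 2 at row 1, column 2; remove that cell from P, ejecting 8. So w(2) = 8. P is now [[3]].
Step i=1: Q has 1 at row 1, column 1; remove that cell from P, ejecting 3. So w(1) = 3. P is now [].

So w = 3 8 1 6 5 2 7 4 9.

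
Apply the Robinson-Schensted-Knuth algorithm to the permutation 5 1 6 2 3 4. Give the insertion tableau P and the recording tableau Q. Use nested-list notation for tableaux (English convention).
Insert each entry of the permutation into P by Schensted row insertion, recording in Q the position of each new cell.

Insert 5: appended to row 1. P = [[5]], Q = [[1]].
Insert 1: 1 bumps 5 from row 1; 5 starts row 2. P = [[1], [5]], Q = [[1], [2]].
Insert 6: appended to row 1. P = [[1, 6], [5]], Q = [[1, 3], [2]].
Insert 2: 2 bumps 6 from row 1; 6 appends to row 2. P = [[1, 2], [5, 6]], Q = [[1, 3], [2, 4]].
Insert 3: appended to row 1. P = [[1, 2, 3], [5, 6]], Q = [[1, 3, 5], [2, 4]].
Insert 4: appended to row 1. P = [[1, 2, 3, 4], [5, 6]], Q = [[1, 3, 5, 6], [2, 4]].

So P = [[1, 2, 3, 4], [5, 6]], Q = [[1, 3, 5, 6], [2, 4]].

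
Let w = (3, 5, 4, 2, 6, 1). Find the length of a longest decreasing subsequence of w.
4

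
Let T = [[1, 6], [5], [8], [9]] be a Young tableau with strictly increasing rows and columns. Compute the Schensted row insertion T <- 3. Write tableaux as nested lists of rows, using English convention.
[[1, 3], [5, 6], [8], [9]]

In row 1, 3 replaces 6 (the leftmost entry greater than 3); 6 is bumped to row 2. 6 is appended to row 2. The new tableau is [[1, 3], [5, 6], [8], [9]].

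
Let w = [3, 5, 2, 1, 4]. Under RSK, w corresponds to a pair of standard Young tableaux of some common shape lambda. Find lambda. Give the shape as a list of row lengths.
Row-insert each entry into an empty tableau.

After inserting 3: P = [[3]].
After inserting 5: P = [[3, 5]].
After inserting 2: P = [[2, 5], [3]].
After inserting 1: P = [[1, 5], [2], [3]].
After inserting 4: P = [[1, 4], [2, 5], [3]].

The final insertion tableau P = [[1, 4], [2, 5], [3]] has shape [2, 2, 1].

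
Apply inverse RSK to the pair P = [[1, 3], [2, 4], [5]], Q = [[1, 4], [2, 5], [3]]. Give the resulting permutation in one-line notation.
5 2 1 4 3

Reverse the RSK construction: for i from n down to 1, find the cell of Q containing i, remove the entry at that cell from P, and reverse-bump it up through P; the value ejected from row 1 is w(i).

Step i=5: Q has 5 at row 2, column 2; remove 4 from row 2 of P and reverse-bump: 4 enters row 1 and ejects 3. So w(5) = 3. P is now [[1, 4], [2], [5]].
Step i=4: Q has 4 at row 1, column 2; remove that cell from P, ejecting 4. So w(4) = 4. P is now [[1], [2], [5]].
Step i=3: Q has 3 at row 3, column 1; remove 5 from row 3 of P and reverse-bump: 5 enters row 2 and ejects 2; 2 enters row 1 and ejects 1. So w(3) = 1. P is now [[2], [5]].
Step i=2: Q has 2 at row 2, column 1; remove 5 from row 2 of P and reverse-bump: 5 enters row 1 and ejects 2. So w(2) = 2. P is now [[5]].
Step i=1: Q has 1 at row 1, column 1; remove that cell from P, ejecting 5. So w(1) = 5. P is now [].

So w = 5 2 1 4 3.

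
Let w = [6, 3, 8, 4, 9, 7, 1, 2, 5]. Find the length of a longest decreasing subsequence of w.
3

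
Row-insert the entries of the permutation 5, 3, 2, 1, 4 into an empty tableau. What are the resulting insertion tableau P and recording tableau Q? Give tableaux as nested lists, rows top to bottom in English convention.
P = [[1, 4], [2], [3], [5]], Q = [[1, 5], [2], [3], [4]]

Insert each entry of the permutation into P by Schensted row insertion, recording in Q the position of each new cell.

Insert 5: appended to row 1. P = [[5]].
Insert 3: 3 bumps 5 from row 1; 5 starts row 2. P = [[3], [5]].
Insert 2: 2 bumps 3 from row 1; 3 bumps 5 from row 2; 5 starts row 3. P = [[2], [3], [5]].
Insert 1: 1 bumps 2 from row 1; 2 bumps 3 from row 2; 3 bumps 5 from row 3; 5 starts row 4. P = [[1], [2], [3], [5]].
Insert 4: appended to row 1. P = [[1, 4], [2], [3], [5]].

So P = [[1, 4], [2], [3], [5]], Q = [[1, 5], [2], [3], [4]].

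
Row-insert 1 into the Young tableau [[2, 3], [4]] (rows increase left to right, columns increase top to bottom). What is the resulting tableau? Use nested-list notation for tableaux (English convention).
In row 1, 1 replaces 2 (the leftmost entry greater than 1); 2 is bumped to row 2. In row 2, 2 replaces 4 (the leftmost entry greater than 2); 4 is bumped to row 3. 4 starts a new row 3. The new tableau is [[1, 3], [2], [4]].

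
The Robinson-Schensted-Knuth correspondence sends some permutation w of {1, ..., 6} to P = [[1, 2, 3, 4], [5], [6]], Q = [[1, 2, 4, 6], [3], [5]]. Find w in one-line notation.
Reverse RSK: for i = n, n-1, ..., 1, locate i in Q, remove the corresponding corner cell from P, and reverse-bump its entry up through P; the value ejected from row 1 is w(i).

So w = 1 6 2 5 3 4.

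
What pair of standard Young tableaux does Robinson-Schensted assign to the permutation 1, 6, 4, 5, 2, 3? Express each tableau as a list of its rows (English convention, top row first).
P = [[1, 2, 3], [4, 5], [6]], Q = [[1, 2, 4], [3, 6], [5]]

Insert each entry of the permutation into P by Schensted row insertion, recording in Q the position of each new cell.

After inserting 1: P = [[1]].
After inserting 6: P = [[1, 6]].
After inserting 4: P = [[1, 4], [6]].
After inserting 5: P = [[1, 4, 5], [6]].
After inserting 2: P = [[1, 2, 5], [4], [6]].
After inserting 3: P = [[1, 2, 3], [4, 5], [6]].

So P = [[1, 2, 3], [4, 5], [6]], Q = [[1, 2, 4], [3, 6], [5]].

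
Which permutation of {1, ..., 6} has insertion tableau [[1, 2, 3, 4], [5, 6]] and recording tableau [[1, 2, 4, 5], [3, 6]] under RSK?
1 5 2 3 6 4

Reverse the RSK construction: for i from n down to 1, find the cell of Q containing i, remove the entry at that cell from P, and reverse-bump it up through P; the value ejected from row 1 is w(i).

Step i=6: Q has 6 at row 2, column 2; remove 6 from row 2 of P and reverse-bump: 6 enters row 1 and ejects 4. So w(6) = 4. P is now [[1, 2, 3, 6], [5]].
Step i=5: Q has 5 at row 1, column 4; remove that cell from P, ejecting 6. So w(5) = 6. P is now [[1, 2, 3], [5]].
Step i=4: Q has 4 at row 1, column 3; remove that cell from P, ejecting 3. So w(4) = 3. P is now [[1, 2], [5]].
Step i=3: Q has 3 at row 2, column 1; remove 5 from row 2 of P and reverse-bump: 5 enters row 1 and ejects 2. So w(3) = 2. P is now [[1, 5]].
Step i=2: Q has 2 at row 1, column 2; remove that cell from P, ejecting 5. So w(2) = 5. P is now [[1]].
Step i=1: Q has 1 at row 1, column 1; remove that cell from P, ejecting 1. So w(1) = 1. P is now [].

So w = 1 5 2 3 6 4.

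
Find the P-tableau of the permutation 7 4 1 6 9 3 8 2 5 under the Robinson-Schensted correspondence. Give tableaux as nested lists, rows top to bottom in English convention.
Insert 7: appended to row 1. P = [[7]].
Insert 4: 4 bumps 7 from row 1; 7 starts row 2. P = [[4], [7]].
Insert 1: 1 bumps 4 from row 1; 4 bumps 7 from row 2; 7 starts row 3. P = [[1], [4], [7]].
Insert 6: appended to row 1. P = [[1, 6], [4], [7]].
Insert 9: appended to row 1. P = [[1, 6, 9], [4], [7]].
Insert 3: 3 bumps 6 from row 1; 6 appends to row 2. P = [[1, 3, 9], [4, 6], [7]].
Insert 8: 8 bumps 9 from row 1; 9 appends to row 2. P = [[1, 3, 8], [4, 6, 9], [7]].
Insert 2: 2 bumps 3 from row 1; 3 bumps 4 from row 2; 4 bumps 7 from row 3; 7 starts row 4. P = [[1, 2, 8], [3, 6, 9], [4], [7]].
Insert 5: 5 bumps 8 from row 1; 8 bumps 9 from row 2; 9 appends to row 3. P = [[1, 2, 5], [3, 6, 8], [4, 9], [7]].

So P = [[1, 2, 5], [3, 6, 8], [4, 9], [7]].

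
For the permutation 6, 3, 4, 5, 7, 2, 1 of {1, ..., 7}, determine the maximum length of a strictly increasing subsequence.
4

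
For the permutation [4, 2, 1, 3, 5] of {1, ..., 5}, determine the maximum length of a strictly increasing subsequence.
3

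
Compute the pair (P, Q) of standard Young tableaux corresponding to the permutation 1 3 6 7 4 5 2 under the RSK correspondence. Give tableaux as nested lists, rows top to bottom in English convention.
Insert each entry of the permutation into P by Schensted row insertion, recording in Q the position of each new cell.

Insert 1: appended to row 1. P = [[1]].
Insert 3: appended to row 1. P = [[1, 3]].
Insert 6: appended to row 1. P = [[1, 3, 6]].
Insert 7: appended to row 1. P = [[1, 3, 6, 7]].
Insert 4: 4 bumps 6 from row 1; 6 starts row 2. P = [[1, 3, 4, 7], [6]].
Insert 5: 5 bumps 7 from row 1; 7 appends to row 2. P = [[1, 3, 4, 5], [6, 7]].
Insert 2: 2 bumps 3 from row 1; 3 bumps 6 from row 2; 6 starts row 3. P = [[1, 2, 4, 5], [3, 7], [6]].

So P = [[1, 2, 4, 5], [3, 7], [6]], Q = [[1, 2, 3, 4], [5, 6], [7]].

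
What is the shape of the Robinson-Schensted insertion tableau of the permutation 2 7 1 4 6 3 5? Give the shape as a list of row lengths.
[3, 3, 1]

Row-insert each entry into an empty tableau.

After inserting 2: P = [[2]].
After inserting 7: P = [[2, 7]].
After inserting 1: P = [[1, 7], [2]].
After inserting 4: P = [[1, 4], [2, 7]].
After inserting 6: P = [[1, 4, 6], [2, 7]].
After inserting 3: P = [[1, 3, 6], [2, 4], [7]].
After inserting 5: P = [[1, 3, 5], [2, 4, 6], [7]].

The final insertion tableau P = [[1, 3, 5], [2, 4, 6], [7]] has shape [3, 3, 1].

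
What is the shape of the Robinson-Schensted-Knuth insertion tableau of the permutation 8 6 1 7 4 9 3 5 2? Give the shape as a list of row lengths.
[3, 3, 1, 1, 1]

Row-insert each entry into an empty tableau.

After inserting 8: P = [[8]].
After inserting 6: P = [[6], [8]].
After inserting 1: P = [[1], [6], [8]].
After inserting 7: P = [[1, 7], [6], [8]].
After inserting 4: P = [[1, 4], [6, 7], [8]].
After inserting 9: P = [[1, 4, 9], [6, 7], [8]].
After inserting 3: P = [[1, 3, 9], [4, 7], [6], [8]].
After inserting 5: P = [[1, 3, 5], [4, 7, 9], [6], [8]].
After inserting 2: P = [[1, 2, 5], [3, 7, 9], [4], [6], [8]].

The final insertion tableau P = [[1, 2, 5], [3, 7, 9], [4], [6], [8]] has shape [3, 3, 1, 1, 1].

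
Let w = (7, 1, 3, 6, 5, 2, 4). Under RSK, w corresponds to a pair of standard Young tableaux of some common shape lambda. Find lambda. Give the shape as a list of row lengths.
Row-insert each entry into an empty tableau.

After inserting 7: P = [[7]].
After inserting 1: P = [[1], [7]].
After inserting 3: P = [[1, 3], [7]].
After inserting 6: P = [[1, 3, 6], [7]].
After inserting 5: P = [[1, 3, 5], [6], [7]].
After inserting 2: P = [[1, 2, 5], [3], [6], [7]].
After inserting 4: P = [[1, 2, 4], [3, 5], [6], [7]].

The final insertion tableau P = [[1, 2, 4], [3, 5], [6], [7]] has shape [3, 2, 1, 1].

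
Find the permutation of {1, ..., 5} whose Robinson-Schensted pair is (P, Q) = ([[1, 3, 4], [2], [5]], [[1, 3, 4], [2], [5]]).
Reverse the RSK construction: for i from n down to 1, find the cell of Q containing i, remove the entry at that cell from P, and reverse-bump it up through P; the value ejected from row 1 is w(i).

Step i=5: Q has 5 at row 3, column 1; remove 5 from row 3 of P and reverse-bump: 5 enters row 2 and ejects 2; 2 enters row 1 and ejects 1. So w(5) = 1. P is now [[2, 3, 4], [5]].
Step i=4: Q has 4 at row 1, column 3; remove that cell from P, ejecting 4. So w(4) = 4. P is now [[2, 3], [5]].
Step i=3: Q has 3 at row 1, column 2; remove that cell from P, ejecting 3. So w(3) = 3. P is now [[2], [5]].
Step i=2: Q has 2 at row 2, column 1; remove 5 from row 2 of P and reverse-bump: 5 enters row 1 and ejects 2. So w(2) = 2. P is now [[5]].
Step i=1: Q has 1 at row 1, column 1; remove that cell from P, ejecting 5. So w(1) = 5. P is now [].

So w = 5 2 3 4 1.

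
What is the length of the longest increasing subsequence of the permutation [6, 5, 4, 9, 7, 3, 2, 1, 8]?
3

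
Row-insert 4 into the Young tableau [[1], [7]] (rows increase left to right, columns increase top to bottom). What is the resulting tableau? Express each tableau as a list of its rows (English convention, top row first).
4 is larger than every entry of row 1, so it is appended to row 1. The new tableau is [[1, 4], [7]].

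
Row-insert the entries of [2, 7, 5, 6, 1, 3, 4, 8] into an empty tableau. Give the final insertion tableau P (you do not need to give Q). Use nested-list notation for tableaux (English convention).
Insert 2: appended to row 1. P = [[2]].
Insert 7: appended to row 1. P = [[2, 7]].
Insert 5: 5 bumps 7 from row 1; 7 starts row 2. P = [[2, 5], [7]].
Insert 6: appended to row 1. P = [[2, 5, 6], [7]].
Insert 1: 1 bumps 2 from row 1; 2 bumps 7 from row 2; 7 starts row 3. P = [[1, 5, 6], [2], [7]].
Insert 3: 3 bumps 5 from row 1; 5 appends to row 2. P = [[1, 3, 6], [2, 5], [7]].
Insert 4: 4 bumps 6 from row 1; 6 appends to row 2. P = [[1, 3, 4], [2, 5, 6], [7]].
Insert 8: appended to row 1. P = [[1, 3, 4, 8], [2, 5, 6], [7]].

So P = [[1, 3, 4, 8], [2, 5, 6], [7]].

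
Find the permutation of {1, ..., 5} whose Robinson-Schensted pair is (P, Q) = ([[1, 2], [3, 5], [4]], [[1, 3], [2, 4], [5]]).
4 1 5 3 2

Reverse RSK: for i = n, n-1, ..., 1, locate i in Q, remove the corresponding corner cell from P, and reverse-bump its entry up through P; the value ejected from row 1 is w(i).

So w = 4 1 5 3 2.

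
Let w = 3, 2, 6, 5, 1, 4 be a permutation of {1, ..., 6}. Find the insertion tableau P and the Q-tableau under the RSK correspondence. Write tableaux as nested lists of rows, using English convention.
P = [[1, 4], [2, 5], [3, 6]], Q = [[1, 3], [2, 4], [5, 6]]

Insert each entry of the permutation into P by Schensted row insertion, recording in Q the position of each new cell.

Insert 3: appended to row 1. P = [[3]], Q = [[1]].
Insert 2: 2 bumps 3 from row 1; 3 starts row 2. P = [[2], [3]], Q = [[1], [2]].
Insert 6: appended to row 1. P = [[2, 6], [3]], Q = [[1, 3], [2]].
Insert 5: 5 bumps 6 from row 1; 6 appends to row 2. P = [[2, 5], [3, 6]], Q = [[1, 3], [2, 4]].
Insert 1: 1 bumps 2 from row 1; 2 bumps 3 from row 2; 3 starts row 3. P = [[1, 5], [2, 6], [3]], Q = [[1, 3], [2, 4], [5]].
Insert 4: 4 bumps 5 from row 1; 5 bumps 6 from row 2; 6 appends to row 3. P = [[1, 4], [2, 5], [3, 6]], Q = [[1, 3], [2, 4], [5, 6]].

So P = [[1, 4], [2, 5], [3, 6]], Q = [[1, 3], [2, 4], [5, 6]].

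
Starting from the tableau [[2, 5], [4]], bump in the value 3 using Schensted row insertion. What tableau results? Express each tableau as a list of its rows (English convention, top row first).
In row 1, 3 replaces 5 (the leftmost entry greater than 3); 5 is bumped to row 2. 5 is appended to row 2. The new tableau is [[2, 3], [4, 5]].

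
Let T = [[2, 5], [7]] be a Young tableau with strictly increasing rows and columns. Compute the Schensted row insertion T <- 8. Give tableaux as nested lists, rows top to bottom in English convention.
8 is larger than every entry of row 1, so it is appended to row 1. The new tableau is [[2, 5, 8], [7]].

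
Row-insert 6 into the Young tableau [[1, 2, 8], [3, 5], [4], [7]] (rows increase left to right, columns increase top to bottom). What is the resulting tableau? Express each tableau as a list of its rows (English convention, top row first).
[[1, 2, 6], [3, 5, 8], [4], [7]]

In row 1, 6 replaces 8 (the leftmost entry greater than 6); 8 is bumped to row 2. 8 is appended to row 2. The new tableau is [[1, 2, 6], [3, 5, 8], [4], [7]].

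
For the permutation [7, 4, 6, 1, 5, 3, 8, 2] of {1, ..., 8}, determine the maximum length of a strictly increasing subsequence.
3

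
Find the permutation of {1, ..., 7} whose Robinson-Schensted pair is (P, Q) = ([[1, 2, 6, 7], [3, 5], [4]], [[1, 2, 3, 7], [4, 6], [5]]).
4 5 6 3 1 2 7

Reverse the RSK construction: for i from n down to 1, find the cell of Q containing i, remove the entry at that cell from P, and reverse-bump it up through P; the value ejected from row 1 is w(i).

Step i=7: Q has 7 at row 1, column 4; remove that cell from P, ejecting 7. So w(7) = 7. P is now [[1, 2, 6], [3, 5], [4]].
Step i=6: Q has 6 at row 2, column 2; remove 5 from row 2 of P and reverse-bump: 5 enters row 1 and ejects 2. So w(6) = 2. P is now [[1, 5, 6], [3], [4]].
Step i=5: Q has 5 at row 3, column 1; remove 4 from row 3 of P and reverse-bump: 4 enters row 2 and ejects 3; 3 enters row 1 and ejects 1. So w(5) = 1. P is now [[3, 5, 6], [4]].
Step i=4: Q has 4 at row 2, column 1; remove 4 from row 2 of P and reverse-bump: 4 enters row 1 and ejects 3. So w(4) = 3. P is now [[4, 5, 6]].
Step i=3: Q has 3 at row 1, column 3; remove that cell from P, ejecting 6. So w(3) = 6. P is now [[4, 5]].
Step i=2: Q has 2 at row 1, column 2; remove that cell from P, ejecting 5. So w(2) = 5. P is now [[4]].
Step i=1: Q has 1 at row 1, column 1; remove that cell from P, ejecting 4. So w(1) = 4. P is now [].

So w = 4 5 6 3 1 2 7.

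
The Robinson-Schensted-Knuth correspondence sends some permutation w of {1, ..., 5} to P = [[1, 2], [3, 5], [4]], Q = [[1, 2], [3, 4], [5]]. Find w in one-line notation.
Reverse RSK: for i = n, n-1, ..., 1, locate i in Q, remove the corresponding corner cell from P, and reverse-bump its entry up through P; the value ejected from row 1 is w(i).

So w = 4 5 1 3 2.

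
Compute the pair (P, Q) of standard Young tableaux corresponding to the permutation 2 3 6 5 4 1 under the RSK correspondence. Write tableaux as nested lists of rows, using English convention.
P = [[1, 3, 4], [2], [5], [6]], Q = [[1, 2, 3], [4], [5], [6]]

Insert each entry of the permutation into P by Schensted row insertion, recording in Q the position of each new cell.

After inserting 2: P = [[2]].
After inserting 3: P = [[2, 3]].
After inserting 6: P = [[2, 3, 6]].
After inserting 5: P = [[2, 3, 5], [6]].
After inserting 4: P = [[2, 3, 4], [5], [6]].
After inserting 1: P = [[1, 3, 4], [2], [5], [6]].

So P = [[1, 3, 4], [2], [5], [6]], Q = [[1, 2, 3], [4], [5], [6]].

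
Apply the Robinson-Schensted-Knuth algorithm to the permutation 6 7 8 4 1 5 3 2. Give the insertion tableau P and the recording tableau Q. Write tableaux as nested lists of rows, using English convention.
P = [[1, 2, 8], [3, 5], [4, 7], [6]], Q = [[1, 2, 3], [4, 6], [5, 7], [8]]

Insert each entry of the permutation into P by Schensted row insertion, recording in Q the position of each new cell.

Insert 6: appended to row 1. P = [[6]].
Insert 7: appended to row 1. P = [[6, 7]].
Insert 8: appended to row 1. P = [[6, 7, 8]].
Insert 4: 4 bumps 6 from row 1; 6 starts row 2. P = [[4, 7, 8], [6]].
Insert 1: 1 bumps 4 from row 1; 4 bumps 6 from row 2; 6 starts row 3. P = [[1, 7, 8], [4], [6]].
Insert 5: 5 bumps 7 from row 1; 7 appends to row 2. P = [[1, 5, 8], [4, 7], [6]].
Insert 3: 3 bumps 5 from row 1; 5 bumps 7 from row 2; 7 appends to row 3. P = [[1, 3, 8], [4, 5], [6, 7]].
Insert 2: 2 bumps 3 from row 1; 3 bumps 4 from row 2; 4 bumps 6 from row 3; 6 starts row 4. P = [[1, 2, 8], [3, 5], [4, 7], [6]].

So P = [[1, 2, 8], [3, 5], [4, 7], [6]], Q = [[1, 2, 3], [4, 6], [5, 7], [8]].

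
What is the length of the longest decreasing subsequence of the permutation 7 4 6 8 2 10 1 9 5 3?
4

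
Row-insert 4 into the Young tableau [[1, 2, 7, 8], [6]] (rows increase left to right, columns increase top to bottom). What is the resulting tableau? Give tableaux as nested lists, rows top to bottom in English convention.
In row 1, 4 replaces 7 (the leftmost entry greater than 4); 7 is bumped to row 2. 7 is appended to row 2. The new tableau is [[1, 2, 4, 8], [6, 7]].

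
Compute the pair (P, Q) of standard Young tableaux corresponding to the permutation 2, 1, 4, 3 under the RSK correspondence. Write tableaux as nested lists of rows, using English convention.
Insert each entry of the permutation into P by Schensted row insertion, recording in Q the position of each new cell.

Insert 2: appended to row 1. P = [[2]].
Insert 1: 1 bumps 2 from row 1; 2 starts row 2. P = [[1], [2]].
Insert 4: appended to row 1. P = [[1, 4], [2]].
Insert 3: 3 bumps 4 from row 1; 4 appends to row 2. P = [[1, 3], [2, 4]].

So P = [[1, 3], [2, 4]], Q = [[1, 3], [2, 4]].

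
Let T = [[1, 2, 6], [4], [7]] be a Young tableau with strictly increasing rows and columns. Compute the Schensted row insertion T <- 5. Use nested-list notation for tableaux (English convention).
[[1, 2, 5], [4, 6], [7]]

In row 1, 5 replaces 6 (the leftmost entry greater than 5); 6 is bumped to row 2. 6 is appended to row 2. The new tableau is [[1, 2, 5], [4, 6], [7]].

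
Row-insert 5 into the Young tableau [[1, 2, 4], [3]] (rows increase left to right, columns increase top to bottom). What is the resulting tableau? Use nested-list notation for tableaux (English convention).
[[1, 2, 4, 5], [3]]

5 is larger than every entry of row 1, so it is appended to row 1. The new tableau is [[1, 2, 4, 5], [3]].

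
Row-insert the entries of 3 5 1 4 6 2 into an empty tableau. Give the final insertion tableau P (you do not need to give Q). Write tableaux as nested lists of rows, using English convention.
P = [[1, 2, 6], [3, 4], [5]]

Insert 3: appended to row 1. P = [[3]].
Insert 5: appended to row 1. P = [[3, 5]].
Insert 1: 1 bumps 3 from row 1; 3 starts row 2. P = [[1, 5], [3]].
Insert 4: 4 bumps 5 from row 1; 5 appends to row 2. P = [[1, 4], [3, 5]].
Insert 6: appended to row 1. P = [[1, 4, 6], [3, 5]].
Insert 2: 2 bumps 4 from row 1; 4 bumps 5 from row 2; 5 starts row 3. P = [[1, 2, 6], [3, 4], [5]].

So P = [[1, 2, 6], [3, 4], [5]].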